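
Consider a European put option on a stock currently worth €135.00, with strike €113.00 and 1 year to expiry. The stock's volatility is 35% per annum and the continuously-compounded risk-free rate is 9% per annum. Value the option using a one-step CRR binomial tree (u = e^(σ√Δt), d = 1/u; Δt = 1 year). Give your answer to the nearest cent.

€7.43

CRR parameters: u = e^(σ√Δt) = e^(0.35·√1) = 1.4191, d = 1/u = 0.7047
Per-period rate: rΔt = 0.09·1 = 0.09, so R = e^0.09 = 1.0942
Risk-neutral probability p = (e^0.09 − 0.7047)/(1.4191 − 0.7047) = 0.3895/0.7144 = 0.5452
Terminal stock prices: S_u = 191.6, S_d = 95.13
Terminal payoffs (K − S): max(-78.57, 0) = 0, max(17.87, 0) = 17.87
Node 0 (S = 135): V_0 = e^(−0.09)·[0.5452·0.0000 + 0.4548·17.8671] = 7.4264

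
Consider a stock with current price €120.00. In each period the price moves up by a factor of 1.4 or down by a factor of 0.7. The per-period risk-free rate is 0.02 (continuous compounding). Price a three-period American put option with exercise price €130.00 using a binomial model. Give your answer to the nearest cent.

€32.23

Risk-neutral probability p = (e^0.02 − 0.7)/(1.4 − 0.7) = 0.3202/0.7000 = 0.4574
Terminal stock prices: S_uuu = 329.3, S_uud = 164.6, S_udd = 82.32, S_ddd = 41.16
Terminal payoffs (K − S): max(-199.3, 0) = 0, max(-34.64, 0) = 0, max(47.68, 0) = 47.68, max(88.84, 0) = 88.84
Node uu (S = 235.2): continuation = e^(−0.02)·[0.4574·0.0000 + 0.5426·0.0000] = 0.0000; exercise value = 0.0000 ≤ continuation, so V_uu = 0.0000
Node ud (S = 117.6): continuation = e^(−0.02)·[0.4574·0.0000 + 0.5426·47.6800] = 25.3575; exercise value = 12.4000 ≤ continuation, so V_ud = 25.3575
Node dd (S = 58.8): continuation = e^(−0.02)·[0.4574·47.6800 + 0.5426·88.8400] = 68.6258; exercise value = 71.2000 > continuation, so V_dd = 71.2000 (exercise)
Node u (S = 168): continuation = e^(−0.02)·[0.4574·0.0000 + 0.5426·25.3575] = 13.4858; exercise value = 0.0000 ≤ continuation, so V_u = 13.4858
Node d (S = 84): continuation = e^(−0.02)·[0.4574·25.3575 + 0.5426·71.2000] = 49.2356; exercise value = 46.0000 ≤ continuation, so V_d = 49.2356
Node 0 (S = 120): continuation = e^(−0.02)·[0.4574·13.4858 + 0.5426·49.2356] = 32.2314; exercise value = 10.0000 ≤ continuation, so V_0 = 32.2314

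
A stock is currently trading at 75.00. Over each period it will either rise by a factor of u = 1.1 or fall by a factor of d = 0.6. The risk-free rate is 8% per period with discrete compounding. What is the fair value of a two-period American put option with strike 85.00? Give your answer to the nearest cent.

Risk-neutral probability p = (1 + 0.08 − 0.6)/(1.1 − 0.6) = 0.4800/0.5000 = 0.9600
Terminal stock prices: S_uu = 90.75, S_ud = 49.5, S_dd = 27
Terminal payoffs (K − S): max(-5.75, 0) = 0, max(35.5, 0) = 35.5, max(58, 0) = 58
Node u (S = 82.5): continuation = 1/1.08·[0.9600·0.0000 + 0.0400·35.5000] = 1.3148; exercise value = 2.5000 > continuation, so V_u = 2.5000 (exercise)
Node d (S = 45): continuation = 1/1.08·[0.9600·35.5000 + 0.0400·58.0000] = 33.7037; exercise value = 40.0000 > continuation, so V_d = 40.0000 (exercise)
Node 0 (S = 75): continuation = 1/1.08·[0.9600·2.5000 + 0.0400·40.0000] = 3.7037; exercise value = 10.0000 > continuation, so V_0 = 10.0000 (exercise)

10.00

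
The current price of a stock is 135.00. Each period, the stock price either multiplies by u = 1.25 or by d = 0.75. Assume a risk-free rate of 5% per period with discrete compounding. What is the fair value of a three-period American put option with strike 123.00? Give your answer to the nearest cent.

Risk-neutral probability p = (1 + 0.05 − 0.75)/(1.25 − 0.75) = 0.3000/0.5000 = 0.6000
Terminal stock prices: S_uuu = 263.7, S_uud = 158.2, S_udd = 94.92, S_ddd = 56.95
Terminal payoffs (K − S): max(-140.7, 0) = 0, max(-35.2, 0) = 0, max(28.08, 0) = 28.08, max(66.05, 0) = 66.05
Node uu (S = 210.9): continuation = 1/1.05·[0.6000·0.0000 + 0.4000·0.0000] = 0.0000; exercise value = 0.0000 ≤ continuation, so V_uu = 0.0000
Node ud (S = 126.6): continuation = 1/1.05·[0.6000·0.0000 + 0.4000·28.0781] = 10.6964; exercise value = 0.0000 ≤ continuation, so V_ud = 10.6964
Node dd (S = 75.94): continuation = 1/1.05·[0.6000·28.0781 + 0.4000·66.0469] = 41.2054; exercise value = 47.0625 > continuation, so V_dd = 47.0625 (exercise)
Node u (S = 168.8): continuation = 1/1.05·[0.6000·0.0000 + 0.4000·10.6964] = 4.0748; exercise value = 0.0000 ≤ continuation, so V_u = 4.0748
Node d (S = 101.2): continuation = 1/1.05·[0.6000·10.6964 + 0.4000·47.0625] = 24.0408; exercise value = 21.7500 ≤ continuation, so V_d = 24.0408
Node 0 (S = 135): continuation = 1/1.05·[0.6000·4.0748 + 0.4000·24.0408] = 11.4869; exercise value = 0.0000 ≤ continuation, so V_0 = 11.4869

11.49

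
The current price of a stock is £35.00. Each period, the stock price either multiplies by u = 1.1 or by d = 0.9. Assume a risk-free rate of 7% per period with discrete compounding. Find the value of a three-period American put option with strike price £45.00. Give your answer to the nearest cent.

£10.00

Risk-neutral probability p = (1 + 0.07 − 0.9)/(1.1 − 0.9) = 0.1700/0.2000 = 0.8500
Terminal stock prices: S_uuu = 46.59, S_uud = 38.12, S_udd = 31.19, S_ddd = 25.52
Terminal payoffs (K − S): max(-1.585, 0) = 0, max(6.885, 0) = 6.885, max(13.81, 0) = 13.81, max(19.48, 0) = 19.48
Node uu (S = 42.35): continuation = 1/1.07·[0.8500·0.0000 + 0.1500·6.8850] = 0.9652; exercise value = 2.6500 > continuation, so V_uu = 2.6500 (exercise)
Node ud (S = 34.65): continuation = 1/1.07·[0.8500·6.8850 + 0.1500·13.8150] = 7.4061; exercise value = 10.3500 > continuation, so V_ud = 10.3500 (exercise)
Node dd (S = 28.35): continuation = 1/1.07·[0.8500·13.8150 + 0.1500·19.4850] = 13.7061; exercise value = 16.6500 > continuation, so V_dd = 16.6500 (exercise)
Node u (S = 38.5): continuation = 1/1.07·[0.8500·2.6500 + 0.1500·10.3500] = 3.5561; exercise value = 6.5000 > continuation, so V_u = 6.5000 (exercise)
Node d (S = 31.5): continuation = 1/1.07·[0.8500·10.3500 + 0.1500·16.6500] = 10.5561; exercise value = 13.5000 > continuation, so V_d = 13.5000 (exercise)
Node 0 (S = 35): continuation = 1/1.07·[0.8500·6.5000 + 0.1500·13.5000] = 7.0561; exercise value = 10.0000 > continuation, so V_0 = 10.0000 (exercise)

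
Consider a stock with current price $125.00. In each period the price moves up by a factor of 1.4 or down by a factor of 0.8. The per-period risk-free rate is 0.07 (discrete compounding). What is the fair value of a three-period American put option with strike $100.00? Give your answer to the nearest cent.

Risk-neutral probability p = (1 + 0.07 − 0.8)/(1.4 − 0.8) = 0.2700/0.6000 = 0.4500
Terminal stock prices: S_uuu = 343, S_uud = 196, S_udd = 112, S_ddd = 64
Terminal payoffs (K − S): max(-243, 0) = 0, max(-96, 0) = 0, max(-12, 0) = 0, max(36, 0) = 36
Node uu (S = 245): continuation = 1/1.07·[0.4500·0.0000 + 0.5500·0.0000] = 0.0000; exercise value = 0.0000 ≤ continuation, so V_uu = 0.0000
Node ud (S = 140): continuation = 1/1.07·[0.4500·0.0000 + 0.5500·0.0000] = 0.0000; exercise value = 0.0000 ≤ continuation, so V_ud = 0.0000
Node dd (S = 80): continuation = 1/1.07·[0.4500·0.0000 + 0.5500·36.0000] = 18.5047; exercise value = 20.0000 > continuation, so V_dd = 20.0000 (exercise)
Node u (S = 175): continuation = 1/1.07·[0.4500·0.0000 + 0.5500·0.0000] = 0.0000; exercise value = 0.0000 ≤ continuation, so V_u = 0.0000
Node d (S = 100): continuation = 1/1.07·[0.4500·0.0000 + 0.5500·20.0000] = 10.2804; exercise value = 0.0000 ≤ continuation, so V_d = 10.2804
Node 0 (S = 125): continuation = 1/1.07·[0.4500·0.0000 + 0.5500·10.2804] = 5.2843; exercise value = 0.0000 ≤ continuation, so V_0 = 5.2843

$5.28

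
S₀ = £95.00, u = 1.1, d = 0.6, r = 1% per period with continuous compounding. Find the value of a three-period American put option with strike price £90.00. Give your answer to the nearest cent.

£12.29

Risk-neutral probability p = (e^0.01 − 0.6)/(1.1 − 0.6) = 0.4101/0.5000 = 0.8201
Terminal stock prices: S_uuu = 126.4, S_uud = 68.97, S_udd = 37.62, S_ddd = 20.52
Terminal payoffs (K − S): max(-36.45, 0) = 0, max(21.03, 0) = 21.03, max(52.38, 0) = 52.38, max(69.48, 0) = 69.48
Node uu (S = 115): continuation = e^(−0.01)·[0.8201·0.0000 + 0.1799·21.0300] = 3.7456; exercise value = 0.0000 ≤ continuation, so V_uu = 3.7456
Node ud (S = 62.7): continuation = e^(−0.01)·[0.8201·21.0300 + 0.1799·52.3800] = 26.4045; exercise value = 27.3000 > continuation, so V_ud = 27.3000 (exercise)
Node dd (S = 34.2): continuation = e^(−0.01)·[0.8201·52.3800 + 0.1799·69.4800] = 54.9045; exercise value = 55.8000 > continuation, so V_dd = 55.8000 (exercise)
Node u (S = 104.5): continuation = e^(−0.01)·[0.8201·3.7456 + 0.1799·27.3000] = 7.9036; exercise value = 0.0000 ≤ continuation, so V_u = 7.9036
Node d (S = 57): continuation = e^(−0.01)·[0.8201·27.3000 + 0.1799·55.8000] = 32.1045; exercise value = 33.0000 > continuation, so V_d = 33.0000 (exercise)
Node 0 (S = 95): continuation = e^(−0.01)·[0.8201·7.9036 + 0.1799·33.0000] = 12.2949; exercise value = 0.0000 ≤ continuation, so V_0 = 12.2949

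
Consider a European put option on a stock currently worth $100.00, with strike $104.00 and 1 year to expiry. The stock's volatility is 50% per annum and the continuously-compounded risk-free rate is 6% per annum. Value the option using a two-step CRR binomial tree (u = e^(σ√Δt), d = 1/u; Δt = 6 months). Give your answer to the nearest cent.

$17.18

CRR parameters: u = e^(σ√Δt) = e^(0.5·√0.5) = 1.4241, d = 1/u = 0.7022
Per-period rate: rΔt = 0.06·0.5 = 0.03, so R = e^0.03 = 1.0305
Risk-neutral probability p = (e^0.03 − 0.7022)/(1.4241 − 0.7022) = 0.3283/0.7219 = 0.4547
Terminal stock prices: S_uu = 202.8, S_ud = 100, S_dd = 49.31
Terminal payoffs (K − S): max(-98.81, 0) = 0, max(4, 0) = 4, max(54.69, 0) = 54.69
Node u (S = 142.4): V_u = e^(−0.03)·[0.4547·0.0000 + 0.5453·4.0000] = 2.1167
Node d (S = 70.22): V_d = e^(−0.03)·[0.4547·4.0000 + 0.5453·54.6931] = 30.7075
Node 0 (S = 100): V_0 = e^(−0.03)·[0.4547·2.1167 + 0.5453·30.7075] = 17.1838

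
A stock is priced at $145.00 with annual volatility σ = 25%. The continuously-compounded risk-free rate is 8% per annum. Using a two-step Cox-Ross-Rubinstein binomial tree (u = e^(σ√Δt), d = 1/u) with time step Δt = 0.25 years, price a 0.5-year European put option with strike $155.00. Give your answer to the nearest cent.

CRR parameters: u = e^(σ√Δt) = e^(0.25·√0.25) = 1.1331, d = 1/u = 0.8825
Per-period rate: rΔt = 0.08·0.25 = 0.02, so R = e^0.02 = 1.0202
Risk-neutral probability p = (e^0.02 − 0.8825)/(1.1331 − 0.8825) = 0.1377/0.2507 = 0.5494
Terminal stock prices: S_uu = 186.2, S_ud = 145, S_dd = 112.9
Terminal payoffs (K − S): max(-31.18, 0) = 0, max(10, 0) = 10, max(42.07, 0) = 42.07
Node u (S = 164.3): V_u = e^(−0.02)·[0.5494·0.0000 + 0.4506·10.0000] = 4.4169
Node d (S = 128): V_d = e^(−0.02)·[0.5494·10.0000 + 0.4506·42.0739] = 23.9687
Node 0 (S = 145): V_0 = e^(−0.02)·[0.5494·4.4169 + 0.4506·23.9687] = 12.9653

$12.97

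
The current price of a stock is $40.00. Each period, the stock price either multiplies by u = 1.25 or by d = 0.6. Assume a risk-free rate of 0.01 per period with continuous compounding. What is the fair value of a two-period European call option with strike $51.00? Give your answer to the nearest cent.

$4.49

Risk-neutral probability p = (e^0.01 − 0.6)/(1.25 − 0.6) = 0.4101/0.6500 = 0.6308
Terminal stock prices: S_uu = 62.5, S_ud = 30, S_dd = 14.4
Terminal payoffs (S − K): max(11.5, 0) = 11.5, max(-21, 0) = 0, max(-36.6, 0) = 0
Node u (S = 50): V_u = e^(−0.01)·[0.6308·11.5000 + 0.3692·0.0000] = 7.1825
Node d (S = 24): V_d = e^(−0.01)·[0.6308·0.0000 + 0.3692·0.0000] = 0.0000
Node 0 (S = 40): V_0 = e^(−0.01)·[0.6308·7.1825 + 0.3692·0.0000] = 4.4860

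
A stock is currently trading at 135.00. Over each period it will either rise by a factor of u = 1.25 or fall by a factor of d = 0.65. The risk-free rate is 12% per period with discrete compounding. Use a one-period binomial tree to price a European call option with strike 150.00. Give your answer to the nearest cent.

Risk-neutral probability p = (1 + 0.12 − 0.65)/(1.25 − 0.65) = 0.4700/0.6000 = 0.7833
Terminal stock prices: S_u = 168.8, S_d = 87.75
Terminal payoffs (S − K): max(18.75, 0) = 18.75, max(-62.25, 0) = 0
Node 0 (S = 135): V_0 = 1/1.12·[0.7833·18.7500 + 0.2167·0.0000] = 13.1138

13.11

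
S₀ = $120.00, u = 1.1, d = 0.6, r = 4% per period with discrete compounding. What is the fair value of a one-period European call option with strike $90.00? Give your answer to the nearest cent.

Risk-neutral probability p = (1 + 0.04 − 0.6)/(1.1 − 0.6) = 0.4400/0.5000 = 0.8800
Terminal stock prices: S_u = 132, S_d = 72
Terminal payoffs (S − K): max(42, 0) = 42, max(-18, 0) = 0
Node 0 (S = 120): V_0 = 1/1.04·[0.8800·42.0000 + 0.1200·0.0000] = 35.5385

$35.54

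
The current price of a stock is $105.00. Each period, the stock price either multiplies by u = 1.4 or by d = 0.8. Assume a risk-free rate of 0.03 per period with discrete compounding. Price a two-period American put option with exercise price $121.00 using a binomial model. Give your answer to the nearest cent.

Risk-neutral probability p = (1 + 0.03 − 0.8)/(1.4 − 0.8) = 0.2300/0.6000 = 0.3833
Terminal stock prices: S_uu = 205.8, S_ud = 117.6, S_dd = 67.2
Terminal payoffs (K − S): max(-84.8, 0) = 0, max(3.4, 0) = 3.4, max(53.8, 0) = 53.8
Node u (S = 147): continuation = 1/1.03·[0.3833·0.0000 + 0.6167·3.4000] = 2.0356; exercise value = 0.0000 ≤ continuation, so V_u = 2.0356
Node d (S = 84): continuation = 1/1.03·[0.3833·3.4000 + 0.6167·53.8000] = 33.4757; exercise value = 37.0000 > continuation, so V_d = 37.0000 (exercise)
Node 0 (S = 105): continuation = 1/1.03·[0.3833·2.0356 + 0.6167·37.0000] = 22.9097; exercise value = 16.0000 ≤ continuation, so V_0 = 22.9097

$22.91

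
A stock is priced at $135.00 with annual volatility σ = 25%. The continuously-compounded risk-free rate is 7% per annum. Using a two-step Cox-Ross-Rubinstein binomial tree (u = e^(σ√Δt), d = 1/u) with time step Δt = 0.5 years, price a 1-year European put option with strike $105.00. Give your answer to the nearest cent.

$1.87

CRR parameters: u = e^(σ√Δt) = e^(0.25·√0.5) = 1.1934, d = 1/u = 0.8380
Per-period rate: rΔt = 0.07·0.5 = 0.035, so R = e^0.035 = 1.0356
Risk-neutral probability p = (e^0.035 − 0.8380)/(1.1934 − 0.8380) = 0.1977/0.3554 = 0.5561
Terminal stock prices: S_uu = 192.3, S_ud = 135, S_dd = 94.8
Terminal payoffs (K − S): max(-87.26, 0) = 0, max(-30, 0) = 0, max(10.2, 0) = 10.2
Node u (S = 161.1): V_u = e^(−0.035)·[0.5561·0.0000 + 0.4439·0.0000] = 0.0000
Node d (S = 113.1): V_d = e^(−0.035)·[0.5561·0.0000 + 0.4439·10.2046] = 4.3736
Node 0 (S = 135): V_0 = e^(−0.035)·[0.5561·0.0000 + 0.4439·4.3736] = 1.8745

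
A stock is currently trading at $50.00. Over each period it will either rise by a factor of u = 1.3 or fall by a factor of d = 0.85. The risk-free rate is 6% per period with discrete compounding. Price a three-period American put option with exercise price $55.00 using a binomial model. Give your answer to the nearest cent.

Risk-neutral probability p = (1 + 0.06 − 0.85)/(1.3 − 0.85) = 0.2100/0.4500 = 0.4667
Terminal stock prices: S_uuu = 109.9, S_uud = 71.83, S_udd = 46.96, S_ddd = 30.71
Terminal payoffs (K − S): max(-54.85, 0) = 0, max(-16.83, 0) = 0, max(8.038, 0) = 8.038, max(24.29, 0) = 24.29
Node uu (S = 84.5): continuation = 1/1.06·[0.4667·0.0000 + 0.5333·0.0000] = 0.0000; exercise value = 0.0000 ≤ continuation, so V_uu = 0.0000
Node ud (S = 55.25): continuation = 1/1.06·[0.4667·0.0000 + 0.5333·8.0375] = 4.0440; exercise value = 0.0000 ≤ continuation, so V_ud = 4.0440
Node dd (S = 36.12): continuation = 1/1.06·[0.4667·8.0375 + 0.5333·24.2938] = 15.7618; exercise value = 18.8750 > continuation, so V_dd = 18.8750 (exercise)
Node u (S = 65): continuation = 1/1.06·[0.4667·0.0000 + 0.5333·4.0440] = 2.0347; exercise value = 0.0000 ≤ continuation, so V_u = 2.0347
Node d (S = 42.5): continuation = 1/1.06·[0.4667·4.0440 + 0.5333·18.8750] = 11.2772; exercise value = 12.5000 > continuation, so V_d = 12.5000 (exercise)
Node 0 (S = 50): continuation = 1/1.06·[0.4667·2.0347 + 0.5333·12.5000] = 7.1851; exercise value = 5.0000 ≤ continuation, so V_0 = 7.1851

$7.19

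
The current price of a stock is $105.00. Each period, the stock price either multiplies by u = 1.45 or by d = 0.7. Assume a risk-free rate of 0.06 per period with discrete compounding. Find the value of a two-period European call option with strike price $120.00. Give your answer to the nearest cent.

Risk-neutral probability p = (1 + 0.06 − 0.7)/(1.45 − 0.7) = 0.3600/0.7500 = 0.4800
Terminal stock prices: S_uu = 220.8, S_ud = 106.6, S_dd = 51.45
Terminal payoffs (S − K): max(100.8, 0) = 100.8, max(-13.43, 0) = 0, max(-68.55, 0) = 0
Node u (S = 152.2): V_u = 1/1.06·[0.4800·100.7625 + 0.5200·0.0000] = 45.6283
Node d (S = 73.5): V_d = 1/1.06·[0.4800·0.0000 + 0.5200·0.0000] = 0.0000
Node 0 (S = 105): V_0 = 1/1.06·[0.4800·45.6283 + 0.5200·0.0000] = 20.6619

$20.66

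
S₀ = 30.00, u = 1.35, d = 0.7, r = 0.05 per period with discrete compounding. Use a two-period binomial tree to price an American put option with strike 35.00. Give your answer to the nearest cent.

Risk-neutral probability p = (1 + 0.05 − 0.7)/(1.35 − 0.7) = 0.3500/0.6500 = 0.5385
Terminal stock prices: S_uu = 54.68, S_ud = 28.35, S_dd = 14.7
Terminal payoffs (K − S): max(-19.68, 0) = 0, max(6.65, 0) = 6.65, max(20.3, 0) = 20.3
Node u (S = 40.5): continuation = 1/1.05·[0.5385·0.0000 + 0.4615·6.6500] = 2.9231; exercise value = 0.0000 ≤ continuation, so V_u = 2.9231
Node d (S = 21): continuation = 1/1.05·[0.5385·6.6500 + 0.4615·20.3000] = 12.3333; exercise value = 14.0000 > continuation, so V_d = 14.0000 (exercise)
Node 0 (S = 30): continuation = 1/1.05·[0.5385·2.9231 + 0.4615·14.0000] = 7.6529; exercise value = 5.0000 ≤ continuation, so V_0 = 7.6529

7.65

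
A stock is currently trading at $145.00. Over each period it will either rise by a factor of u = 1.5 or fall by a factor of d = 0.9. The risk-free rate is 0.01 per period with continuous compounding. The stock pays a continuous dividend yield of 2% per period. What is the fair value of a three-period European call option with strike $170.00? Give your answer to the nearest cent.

Per-period risk-free factor R = e^0.01 = 1.0101; dividend-adjusted growth = e^(0.01−0.02) = 0.9900.
Risk-neutral probability p = (0.9900 − 0.9)/(1.5 − 0.9) = 0.0900/0.6000 = 0.1501
Terminal stock prices: S_uuu = 489.4, S_uud = 293.6, S_udd = 176.2, S_ddd = 105.7
Terminal payoffs (S − K): max(319.4, 0) = 319.4, max(123.6, 0) = 123.6, max(6.175, 0) = 6.175, max(-64.29, 0) = 0
Node uu (S = 326.2): V_uu = e^(−0.01)·[0.1501·319.3750 + 0.8499·123.6250] = 151.4813
Node ud (S = 195.8): V_ud = e^(−0.01)·[0.1501·123.6250 + 0.8499·6.1750] = 23.5654
Node dd (S = 117.5): V_dd = e^(−0.01)·[0.1501·6.1750 + 0.8499·0.0000] = 0.9175
Node u (S = 217.5): V_u = e^(−0.01)·[0.1501·151.4813 + 0.8499·23.5654] = 42.3379
Node d (S = 130.5): V_d = e^(−0.01)·[0.1501·23.5654 + 0.8499·0.9175] = 4.2737
Node 0 (S = 145): V_0 = e^(−0.01)·[0.1501·42.3379 + 0.8499·4.2737] = 9.8871

$9.89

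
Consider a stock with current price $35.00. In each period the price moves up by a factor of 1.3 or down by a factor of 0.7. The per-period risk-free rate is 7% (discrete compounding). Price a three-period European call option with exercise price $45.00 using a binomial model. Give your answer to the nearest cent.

Risk-neutral probability p = (1 + 0.07 − 0.7)/(1.3 − 0.7) = 0.3700/0.6000 = 0.6167
Terminal stock prices: S_uuu = 76.89, S_uud = 41.41, S_udd = 22.29, S_ddd = 12
Terminal payoffs (S − K): max(31.89, 0) = 31.89, max(-3.595, 0) = 0, max(-22.71, 0) = 0, max(-33, 0) = 0
Node uu (S = 59.15): V_uu = 1/1.07·[0.6167·31.8950 + 0.3833·0.0000] = 18.3819
Node ud (S = 31.85): V_ud = 1/1.07·[0.6167·0.0000 + 0.3833·0.0000] = 0.0000
Node dd (S = 17.15): V_dd = 1/1.07·[0.6167·0.0000 + 0.3833·0.0000] = 0.0000
Node u (S = 45.5): V_u = 1/1.07·[0.6167·18.3819 + 0.3833·0.0000] = 10.5939
Node d (S = 24.5): V_d = 1/1.07·[0.6167·0.0000 + 0.3833·0.0000] = 0.0000
Node 0 (S = 35): V_0 = 1/1.07·[0.6167·10.5939 + 0.3833·0.0000] = 6.1055

$6.11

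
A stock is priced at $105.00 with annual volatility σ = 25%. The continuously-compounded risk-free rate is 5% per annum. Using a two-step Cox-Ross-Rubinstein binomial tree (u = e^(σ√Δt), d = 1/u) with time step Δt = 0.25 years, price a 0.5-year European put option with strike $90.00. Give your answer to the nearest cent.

CRR parameters: u = e^(σ√Δt) = e^(0.25·√0.25) = 1.1331, d = 1/u = 0.8825
Per-period rate: rΔt = 0.05·0.25 = 0.0125, so R = e^0.0125 = 1.0126
Risk-neutral probability p = (e^0.0125 − 0.8825)/(1.1331 − 0.8825) = 0.1301/0.2507 = 0.5190
Terminal stock prices: S_uu = 134.8, S_ud = 105, S_dd = 81.77
Terminal payoffs (K − S): max(-44.82, 0) = 0, max(-15, 0) = 0, max(8.226, 0) = 8.226
Node u (S = 119): V_u = e^(−0.0125)·[0.5190·0.0000 + 0.4810·0.0000] = 0.0000
Node d (S = 92.66): V_d = e^(−0.0125)·[0.5190·0.0000 + 0.4810·8.2259] = 3.9077
Node 0 (S = 105): V_0 = e^(−0.0125)·[0.5190·0.0000 + 0.4810·3.9077] = 1.8564

$1.86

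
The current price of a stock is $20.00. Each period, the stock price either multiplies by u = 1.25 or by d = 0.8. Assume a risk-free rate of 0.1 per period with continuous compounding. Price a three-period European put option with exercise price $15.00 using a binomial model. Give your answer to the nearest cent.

$0.12

Risk-neutral probability p = (e^0.1 − 0.8)/(1.25 − 0.8) = 0.3052/0.4500 = 0.6782
Terminal stock prices: S_uuu = 39.06, S_uud = 25, S_udd = 16, S_ddd = 10.24
Terminal payoffs (K − S): max(-24.06, 0) = 0, max(-10, 0) = 0, max(-1, 0) = 0, max(4.76, 0) = 4.76
Node uu (S = 31.25): V_uu = e^(−0.1)·[0.6782·0.0000 + 0.3218·0.0000] = 0.0000
Node ud (S = 20): V_ud = e^(−0.1)·[0.6782·0.0000 + 0.3218·0.0000] = 0.0000
Node dd (S = 12.8): V_dd = e^(−0.1)·[0.6782·0.0000 + 0.3218·4.7600] = 1.3862
Node u (S = 25): V_u = e^(−0.1)·[0.6782·0.0000 + 0.3218·0.0000] = 0.0000
Node d (S = 16): V_d = e^(−0.1)·[0.6782·0.0000 + 0.3218·1.3862] = 0.4037
Node 0 (S = 20): V_0 = e^(−0.1)·[0.6782·0.0000 + 0.3218·0.4037] = 0.1176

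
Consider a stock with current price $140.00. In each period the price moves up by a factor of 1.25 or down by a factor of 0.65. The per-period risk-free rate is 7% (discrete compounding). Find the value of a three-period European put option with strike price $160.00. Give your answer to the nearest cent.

Risk-neutral probability p = (1 + 0.07 − 0.65)/(1.25 − 0.65) = 0.4200/0.6000 = 0.7000
Terminal stock prices: S_uuu = 273.4, S_uud = 142.2, S_udd = 73.94, S_ddd = 38.45
Terminal payoffs (K − S): max(-113.4, 0) = 0, max(17.81, 0) = 17.81, max(86.06, 0) = 86.06, max(121.6, 0) = 121.6
Node uu (S = 218.8): V_uu = 1/1.07·[0.7000·0.0000 + 0.3000·17.8125] = 4.9942
Node ud (S = 113.8): V_ud = 1/1.07·[0.7000·17.8125 + 0.3000·86.0625] = 35.7827
Node dd (S = 59.15): V_dd = 1/1.07·[0.7000·86.0625 + 0.3000·121.5525] = 90.3827
Node u (S = 175): V_u = 1/1.07·[0.7000·4.9942 + 0.3000·35.7827] = 13.2997
Node d (S = 91): V_d = 1/1.07·[0.7000·35.7827 + 0.3000·90.3827] = 48.7502
Node 0 (S = 140): V_0 = 1/1.07·[0.7000·13.2997 + 0.3000·48.7502] = 22.3690

$22.37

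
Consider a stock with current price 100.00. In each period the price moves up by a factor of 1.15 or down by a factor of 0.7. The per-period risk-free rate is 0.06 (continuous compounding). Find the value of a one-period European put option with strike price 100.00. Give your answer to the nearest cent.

5.54

Risk-neutral probability p = (e^0.06 − 0.7)/(1.15 − 0.7) = 0.3618/0.4500 = 0.8041
Terminal stock prices: S_u = 115, S_d = 70
Terminal payoffs (K − S): max(-15, 0) = 0, max(30, 0) = 30
Node 0 (S = 100): V_0 = e^(−0.06)·[0.8041·0.0000 + 0.1959·30.0000] = 5.5353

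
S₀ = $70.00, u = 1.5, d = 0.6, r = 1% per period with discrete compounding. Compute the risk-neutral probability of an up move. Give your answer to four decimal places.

p = 0.4556

Risk-neutral probability p = (1 + 0.01 − 0.6)/(1.5 − 0.6) = 0.4100/0.9000 = 0.4556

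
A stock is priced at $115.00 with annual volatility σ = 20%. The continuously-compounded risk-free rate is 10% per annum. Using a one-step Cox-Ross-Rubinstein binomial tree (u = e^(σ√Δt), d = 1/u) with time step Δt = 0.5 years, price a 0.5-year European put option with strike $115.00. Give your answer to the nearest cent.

CRR parameters: u = e^(σ√Δt) = e^(0.2·√0.5) = 1.1519, d = 1/u = 0.8681
Per-period rate: rΔt = 0.1·0.5 = 0.05, so R = e^0.05 = 1.0513
Risk-neutral probability p = (e^0.05 − 0.8681)/(1.1519 − 0.8681) = 0.1831/0.2838 = 0.6454
Terminal stock prices: S_u = 132.5, S_d = 99.83
Terminal payoffs (K − S): max(-17.47, 0) = 0, max(15.17, 0) = 15.17
Node 0 (S = 115): V_0 = e^(−0.05)·[0.6454·0.0000 + 0.3546·15.1658] = 5.1159

$5.12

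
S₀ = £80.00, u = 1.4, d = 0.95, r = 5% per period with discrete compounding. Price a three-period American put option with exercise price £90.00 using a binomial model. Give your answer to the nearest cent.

£10.37

Risk-neutral probability p = (1 + 0.05 − 0.95)/(1.4 − 0.95) = 0.1000/0.4500 = 0.2222
Terminal stock prices: S_uuu = 219.5, S_uud = 149, S_udd = 101.1, S_ddd = 68.59
Terminal payoffs (K − S): max(-129.5, 0) = 0, max(-58.96, 0) = 0, max(-11.08, 0) = 0, max(21.41, 0) = 21.41
Node uu (S = 156.8): continuation = 1/1.05·[0.2222·0.0000 + 0.7778·0.0000] = 0.0000; exercise value = 0.0000 ≤ continuation, so V_uu = 0.0000
Node ud (S = 106.4): continuation = 1/1.05·[0.2222·0.0000 + 0.7778·0.0000] = 0.0000; exercise value = 0.0000 ≤ continuation, so V_ud = 0.0000
Node dd (S = 72.2): continuation = 1/1.05·[0.2222·0.0000 + 0.7778·21.4100] = 15.8593; exercise value = 17.8000 > continuation, so V_dd = 17.8000 (exercise)
Node u (S = 112): continuation = 1/1.05·[0.2222·0.0000 + 0.7778·0.0000] = 0.0000; exercise value = 0.0000 ≤ continuation, so V_u = 0.0000
Node d (S = 76): continuation = 1/1.05·[0.2222·0.0000 + 0.7778·17.8000] = 13.1852; exercise value = 14.0000 > continuation, so V_d = 14.0000 (exercise)
Node 0 (S = 80): continuation = 1/1.05·[0.2222·0.0000 + 0.7778·14.0000] = 10.3704; exercise value = 10.0000 ≤ continuation, so V_0 = 10.3704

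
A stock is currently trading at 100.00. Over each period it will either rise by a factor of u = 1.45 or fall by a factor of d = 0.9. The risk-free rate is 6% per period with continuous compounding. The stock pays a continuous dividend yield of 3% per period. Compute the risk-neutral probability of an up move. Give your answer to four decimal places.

Per-period risk-free factor R = e^0.06 = 1.0618; dividend-adjusted growth = e^(0.06−0.03) = 1.0305.
Risk-neutral probability p = (1.0305 − 0.9)/(1.45 − 0.9) = 0.1305/0.5500 = 0.2372

p = 0.2372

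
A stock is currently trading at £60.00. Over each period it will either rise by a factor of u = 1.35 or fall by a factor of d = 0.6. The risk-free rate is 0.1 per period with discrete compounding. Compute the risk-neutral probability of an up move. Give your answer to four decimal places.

Risk-neutral probability p = (1 + 0.1 − 0.6)/(1.35 − 0.6) = 0.5000/0.7500 = 0.6667

p = 0.6667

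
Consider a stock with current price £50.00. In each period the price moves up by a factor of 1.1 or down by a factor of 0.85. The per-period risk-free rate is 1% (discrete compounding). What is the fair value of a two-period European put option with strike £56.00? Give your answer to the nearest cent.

Risk-neutral probability p = (1 + 0.01 − 0.85)/(1.1 − 0.85) = 0.1600/0.2500 = 0.6400
Terminal stock prices: S_uu = 60.5, S_ud = 46.75, S_dd = 36.12
Terminal payoffs (K − S): max(-4.5, 0) = 0, max(9.25, 0) = 9.25, max(19.88, 0) = 19.88
Node u (S = 55): V_u = 1/1.01·[0.6400·0.0000 + 0.3600·9.2500] = 3.2970
Node d (S = 42.5): V_d = 1/1.01·[0.6400·9.2500 + 0.3600·19.8750] = 12.9455
Node 0 (S = 50): V_0 = 1/1.01·[0.6400·3.2970 + 0.3600·12.9455] = 6.7035

£6.70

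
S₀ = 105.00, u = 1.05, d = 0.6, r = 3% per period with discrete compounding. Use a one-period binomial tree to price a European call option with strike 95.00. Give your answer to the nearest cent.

Risk-neutral probability p = (1 + 0.03 − 0.6)/(1.05 − 0.6) = 0.4300/0.4500 = 0.9556
Terminal stock prices: S_u = 110.2, S_d = 63
Terminal payoffs (S − K): max(15.25, 0) = 15.25, max(-32, 0) = 0
Node 0 (S = 105): V_0 = 1/1.03·[0.9556·15.2500 + 0.0444·0.0000] = 14.1478

14.15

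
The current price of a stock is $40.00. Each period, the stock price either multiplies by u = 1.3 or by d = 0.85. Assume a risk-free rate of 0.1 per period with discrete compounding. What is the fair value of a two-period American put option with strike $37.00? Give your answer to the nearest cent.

Risk-neutral probability p = (1 + 0.1 − 0.85)/(1.3 − 0.85) = 0.2500/0.4500 = 0.5556
Terminal stock prices: S_uu = 67.6, S_ud = 44.2, S_dd = 28.9
Terminal payoffs (K − S): max(-30.6, 0) = 0, max(-7.2, 0) = 0, max(8.1, 0) = 8.1
Node u (S = 52): continuation = 1/1.1·[0.5556·0.0000 + 0.4444·0.0000] = 0.0000; exercise value = 0.0000 ≤ continuation, so V_u = 0.0000
Node d (S = 34): continuation = 1/1.1·[0.5556·0.0000 + 0.4444·8.1000] = 3.2727; exercise value = 3.0000 ≤ continuation, so V_d = 3.2727
Node 0 (S = 40): continuation = 1/1.1·[0.5556·0.0000 + 0.4444·3.2727] = 1.3223; exercise value = 0.0000 ≤ continuation, so V_0 = 1.3223

$1.32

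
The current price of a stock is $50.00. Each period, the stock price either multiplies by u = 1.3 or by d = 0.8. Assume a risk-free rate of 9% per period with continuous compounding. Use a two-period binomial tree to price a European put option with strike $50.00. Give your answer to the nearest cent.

Risk-neutral probability p = (e^0.09 − 0.8)/(1.3 − 0.8) = 0.2942/0.5000 = 0.5883
Terminal stock prices: S_uu = 84.5, S_ud = 52, S_dd = 32
Terminal payoffs (K − S): max(-34.5, 0) = 0, max(-2, 0) = 0, max(18, 0) = 18
Node u (S = 65): V_u = e^(−0.09)·[0.5883·0.0000 + 0.4117·0.0000] = 0.0000
Node d (S = 40): V_d = e^(−0.09)·[0.5883·0.0000 + 0.4117·18.0000] = 6.7720
Node 0 (S = 50): V_0 = e^(−0.09)·[0.5883·0.0000 + 0.4117·6.7720] = 2.5478

$2.55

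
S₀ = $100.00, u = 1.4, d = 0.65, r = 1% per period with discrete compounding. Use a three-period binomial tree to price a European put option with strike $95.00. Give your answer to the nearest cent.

Risk-neutral probability p = (1 + 0.01 − 0.65)/(1.4 − 0.65) = 0.3600/0.7500 = 0.4800
Terminal stock prices: S_uuu = 274.4, S_uud = 127.4, S_udd = 59.15, S_ddd = 27.46
Terminal payoffs (K − S): max(-179.4, 0) = 0, max(-32.4, 0) = 0, max(35.85, 0) = 35.85, max(67.54, 0) = 67.54
Node uu (S = 196): V_uu = 1/1.01·[0.4800·0.0000 + 0.5200·0.0000] = 0.0000
Node ud (S = 91): V_ud = 1/1.01·[0.4800·0.0000 + 0.5200·35.8500] = 18.4574
Node dd (S = 42.25): V_dd = 1/1.01·[0.4800·35.8500 + 0.5200·67.5375] = 51.8094
Node u (S = 140): V_u = 1/1.01·[0.4800·0.0000 + 0.5200·18.4574] = 9.5028
Node d (S = 65): V_d = 1/1.01·[0.4800·18.4574 + 0.5200·51.8094] = 35.4460
Node 0 (S = 100): V_0 = 1/1.01·[0.4800·9.5028 + 0.5200·35.4460] = 22.7656

$22.77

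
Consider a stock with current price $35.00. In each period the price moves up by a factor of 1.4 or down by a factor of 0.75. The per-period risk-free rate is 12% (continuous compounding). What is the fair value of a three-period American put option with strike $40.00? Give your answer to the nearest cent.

Risk-neutral probability p = (e^0.12 − 0.75)/(1.4 − 0.75) = 0.3775/0.6500 = 0.5808
Terminal stock prices: S_uuu = 96.04, S_uud = 51.45, S_udd = 27.56, S_ddd = 14.77
Terminal payoffs (K − S): max(-56.04, 0) = 0, max(-11.45, 0) = 0, max(12.44, 0) = 12.44, max(25.23, 0) = 25.23
Node uu (S = 68.6): continuation = e^(−0.12)·[0.5808·0.0000 + 0.4192·0.0000] = 0.0000; exercise value = 0.0000 ≤ continuation, so V_uu = 0.0000
Node ud (S = 36.75): continuation = e^(−0.12)·[0.5808·0.0000 + 0.4192·12.4375] = 4.6246; exercise value = 3.2500 ≤ continuation, so V_ud = 4.6246
Node dd (S = 19.69): continuation = e^(−0.12)·[0.5808·12.4375 + 0.4192·25.2344] = 15.7893; exercise value = 20.3125 > continuation, so V_dd = 20.3125 (exercise)
Node u (S = 49): continuation = e^(−0.12)·[0.5808·0.0000 + 0.4192·4.6246] = 1.7196; exercise value = 0.0000 ≤ continuation, so V_u = 1.7196
Node d (S = 26.25): continuation = e^(−0.12)·[0.5808·4.6246 + 0.4192·20.3125] = 9.9349; exercise value = 13.7500 > continuation, so V_d = 13.7500 (exercise)
Node 0 (S = 35): continuation = e^(−0.12)·[0.5808·1.7196 + 0.4192·13.7500] = 5.9984; exercise value = 5.0000 ≤ continuation, so V_0 = 5.9984

$6.00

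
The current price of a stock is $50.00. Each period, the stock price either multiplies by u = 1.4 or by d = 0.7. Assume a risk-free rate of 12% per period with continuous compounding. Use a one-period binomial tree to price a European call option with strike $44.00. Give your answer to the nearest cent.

$14.08

Risk-neutral probability p = (e^0.12 − 0.7)/(1.4 − 0.7) = 0.4275/0.7000 = 0.6107
Terminal stock prices: S_u = 70, S_d = 35
Terminal payoffs (S − K): max(26, 0) = 26, max(-9, 0) = 0
Node 0 (S = 50): V_0 = e^(−0.12)·[0.6107·26.0000 + 0.3893·0.0000] = 14.0829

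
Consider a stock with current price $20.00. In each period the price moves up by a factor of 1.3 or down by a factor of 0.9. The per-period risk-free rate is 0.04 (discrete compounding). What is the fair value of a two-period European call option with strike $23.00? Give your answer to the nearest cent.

Risk-neutral probability p = (1 + 0.04 − 0.9)/(1.3 − 0.9) = 0.1400/0.4000 = 0.3500
Terminal stock prices: S_uu = 33.8, S_ud = 23.4, S_dd = 16.2
Terminal payoffs (S − K): max(10.8, 0) = 10.8, max(0.4, 0) = 0.4, max(-6.8, 0) = 0
Node u (S = 26): V_u = 1/1.04·[0.3500·10.8000 + 0.6500·0.4000] = 3.8846
Node d (S = 18): V_d = 1/1.04·[0.3500·0.4000 + 0.6500·0.0000] = 0.1346
Node 0 (S = 20): V_0 = 1/1.04·[0.3500·3.8846 + 0.6500·0.1346] = 1.3915

$1.39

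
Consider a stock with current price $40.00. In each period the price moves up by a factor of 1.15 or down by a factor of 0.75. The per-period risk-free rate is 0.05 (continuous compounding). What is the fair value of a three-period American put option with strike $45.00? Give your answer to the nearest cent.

$5.93

Risk-neutral probability p = (e^0.05 − 0.75)/(1.15 − 0.75) = 0.3013/0.4000 = 0.7532
Terminal stock prices: S_uuu = 60.83, S_uud = 39.67, S_udd = 25.88, S_ddd = 16.88
Terminal payoffs (K − S): max(-15.83, 0) = 0, max(5.325, 0) = 5.325, max(19.12, 0) = 19.12, max(28.12, 0) = 28.12
Node uu (S = 52.9): continuation = e^(−0.05)·[0.7532·0.0000 + 0.2468·5.3250] = 1.2502; exercise value = 0.0000 ≤ continuation, so V_uu = 1.2502
Node ud (S = 34.5): continuation = e^(−0.05)·[0.7532·5.3250 + 0.2468·19.1250] = 8.3053; exercise value = 10.5000 > continuation, so V_ud = 10.5000 (exercise)
Node dd (S = 22.5): continuation = e^(−0.05)·[0.7532·19.1250 + 0.2468·28.1250] = 20.3053; exercise value = 22.5000 > continuation, so V_dd = 22.5000 (exercise)
Node u (S = 46): continuation = e^(−0.05)·[0.7532·1.2502 + 0.2468·10.5000] = 3.3610; exercise value = 0.0000 ≤ continuation, so V_u = 3.3610
Node d (S = 30): continuation = e^(−0.05)·[0.7532·10.5000 + 0.2468·22.5000] = 12.8053; exercise value = 15.0000 > continuation, so V_d = 15.0000 (exercise)
Node 0 (S = 40): continuation = e^(−0.05)·[0.7532·3.3610 + 0.2468·15.0000] = 5.9297; exercise value = 5.0000 ≤ continuation, so V_0 = 5.9297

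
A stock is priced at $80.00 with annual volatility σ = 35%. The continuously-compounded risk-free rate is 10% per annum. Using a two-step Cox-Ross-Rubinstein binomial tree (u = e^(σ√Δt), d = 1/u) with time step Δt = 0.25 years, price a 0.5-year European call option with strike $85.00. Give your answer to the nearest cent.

CRR parameters: u = e^(σ√Δt) = e^(0.35·√0.25) = 1.1912, d = 1/u = 0.8395
Per-period rate: rΔt = 0.1·0.25 = 0.025, so R = e^0.025 = 1.0253
Risk-neutral probability p = (e^0.025 − 0.8395)/(1.1912 − 0.8395) = 0.1859/0.3518 = 0.5283
Terminal stock prices: S_uu = 113.5, S_ud = 80, S_dd = 56.38
Terminal payoffs (S − K): max(28.53, 0) = 28.53, max(-5, 0) = 0, max(-28.62, 0) = 0
Node u (S = 95.3): V_u = e^(−0.025)·[0.5283·28.5254 + 0.4717·0.0000] = 14.6985
Node d (S = 67.16): V_d = e^(−0.025)·[0.5283·0.0000 + 0.4717·0.0000] = 0.0000
Node 0 (S = 80): V_0 = e^(−0.025)·[0.5283·14.6985 + 0.4717·0.0000] = 7.5738

$7.57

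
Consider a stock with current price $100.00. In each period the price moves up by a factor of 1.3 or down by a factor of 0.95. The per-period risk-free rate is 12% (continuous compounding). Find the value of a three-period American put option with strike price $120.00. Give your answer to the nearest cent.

Risk-neutral probability p = (e^0.12 − 0.95)/(1.3 − 0.95) = 0.1775/0.3500 = 0.5071
Terminal stock prices: S_uuu = 219.7, S_uud = 160.6, S_udd = 117.3, S_ddd = 85.74
Terminal payoffs (K − S): max(-99.7, 0) = 0, max(-40.55, 0) = 0, max(2.675, 0) = 2.675, max(34.26, 0) = 34.26
Node uu (S = 169): continuation = e^(−0.12)·[0.5071·0.0000 + 0.4929·0.0000] = 0.0000; exercise value = 0.0000 ≤ continuation, so V_uu = 0.0000
Node ud (S = 123.5): continuation = e^(−0.12)·[0.5071·0.0000 + 0.4929·2.6750] = 1.1693; exercise value = 0.0000 ≤ continuation, so V_ud = 1.1693
Node dd (S = 90.25): continuation = e^(−0.12)·[0.5071·2.6750 + 0.4929·34.2625] = 16.1805; exercise value = 29.7500 > continuation, so V_dd = 29.7500 (exercise)
Node u (S = 130): continuation = e^(−0.12)·[0.5071·0.0000 + 0.4929·1.1693] = 0.5112; exercise value = 0.0000 ≤ continuation, so V_u = 0.5112
Node d (S = 95): continuation = e^(−0.12)·[0.5071·1.1693 + 0.4929·29.7500] = 13.5307; exercise value = 25.0000 > continuation, so V_d = 25.0000 (exercise)
Node 0 (S = 100): continuation = e^(−0.12)·[0.5071·0.5112 + 0.4929·25.0000] = 11.1582; exercise value = 20.0000 > continuation, so V_0 = 20.0000 (exercise)

$20.00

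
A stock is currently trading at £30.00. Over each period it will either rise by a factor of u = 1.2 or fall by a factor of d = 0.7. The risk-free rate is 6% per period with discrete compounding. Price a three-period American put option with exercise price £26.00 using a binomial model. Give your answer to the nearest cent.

£1.72

Risk-neutral probability p = (1 + 0.06 − 0.7)/(1.2 − 0.7) = 0.3600/0.5000 = 0.7200
Terminal stock prices: S_uuu = 51.84, S_uud = 30.24, S_udd = 17.64, S_ddd = 10.29
Terminal payoffs (K − S): max(-25.84, 0) = 0, max(-4.24, 0) = 0, max(8.36, 0) = 8.36, max(15.71, 0) = 15.71
Node uu (S = 43.2): continuation = 1/1.06·[0.7200·0.0000 + 0.2800·0.0000] = 0.0000; exercise value = 0.0000 ≤ continuation, so V_uu = 0.0000
Node ud (S = 25.2): continuation = 1/1.06·[0.7200·0.0000 + 0.2800·8.3600] = 2.2083; exercise value = 0.8000 ≤ continuation, so V_ud = 2.2083
Node dd (S = 14.7): continuation = 1/1.06·[0.7200·8.3600 + 0.2800·15.7100] = 9.8283; exercise value = 11.3000 > continuation, so V_dd = 11.3000 (exercise)
Node u (S = 36): continuation = 1/1.06·[0.7200·0.0000 + 0.2800·2.2083] = 0.5833; exercise value = 0.0000 ≤ continuation, so V_u = 0.5833
Node d (S = 21): continuation = 1/1.06·[0.7200·2.2083 + 0.2800·11.3000] = 4.4849; exercise value = 5.0000 > continuation, so V_d = 5.0000 (exercise)
Node 0 (S = 30): continuation = 1/1.06·[0.7200·0.5833 + 0.2800·5.0000] = 1.7170; exercise value = 0.0000 ≤ continuation, so V_0 = 1.7170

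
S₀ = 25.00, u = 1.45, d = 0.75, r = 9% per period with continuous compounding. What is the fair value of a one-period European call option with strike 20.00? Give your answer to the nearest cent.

Risk-neutral probability p = (e^0.09 − 0.75)/(1.45 − 0.75) = 0.3442/0.7000 = 0.4917
Terminal stock prices: S_u = 36.25, S_d = 18.75
Terminal payoffs (S − K): max(16.25, 0) = 16.25, max(-1.25, 0) = 0
Node 0 (S = 25): V_0 = e^(−0.09)·[0.4917·16.2500 + 0.5083·0.0000] = 7.3021

7.30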